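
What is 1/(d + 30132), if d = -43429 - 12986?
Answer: -1/26283 ≈ -3.8047e-5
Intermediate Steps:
d = -56415
1/(d + 30132) = 1/(-56415 + 30132) = 1/(-26283) = -1/26283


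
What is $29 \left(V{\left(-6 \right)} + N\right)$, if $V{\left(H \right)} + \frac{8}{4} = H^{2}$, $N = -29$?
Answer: $145$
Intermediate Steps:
$V{\left(H \right)} = -2 + H^{2}$
$29 \left(V{\left(-6 \right)} + N\right) = 29 \left(\left(-2 + \left(-6\right)^{2}\right) - 29\right) = 29 \left(\left(-2 + 36\right) - 29\right) = 29 \left(34 - 29\right) = 29 \cdot 5 = 145$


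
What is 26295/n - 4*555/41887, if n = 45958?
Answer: 999391905/1925042746 ≈ 0.51915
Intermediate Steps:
26295/n - 4*555/41887 = 26295/45958 - 4*555/41887 = 26295*(1/45958) - 2220*1/41887 = 26295/45958 - 2220/41887 = 999391905/1925042746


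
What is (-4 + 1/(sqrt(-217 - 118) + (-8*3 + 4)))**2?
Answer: (648*sqrt(335) + 1201*I)/(5*(8*sqrt(335) + 13*I)) ≈ 16.218 + 0.20057*I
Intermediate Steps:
(-4 + 1/(sqrt(-217 - 118) + (-8*3 + 4)))**2 = (-4 + 1/(sqrt(-335) + (-24 + 4)))**2 = (-4 + 1/(I*sqrt(335) - 20))**2 = (-4 + 1/(-20 + I*sqrt(335)))**2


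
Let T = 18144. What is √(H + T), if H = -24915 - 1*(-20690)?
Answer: √13919 ≈ 117.98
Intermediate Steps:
H = -4225 (H = -24915 + 20690 = -4225)
√(H + T) = √(-4225 + 18144) = √13919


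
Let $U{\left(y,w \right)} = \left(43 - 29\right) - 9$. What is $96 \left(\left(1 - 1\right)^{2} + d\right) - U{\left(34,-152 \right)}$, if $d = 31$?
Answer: $2971$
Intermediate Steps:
$U{\left(y,w \right)} = 5$ ($U{\left(y,w \right)} = 14 - 9 = 5$)
$96 \left(\left(1 - 1\right)^{2} + d\right) - U{\left(34,-152 \right)} = 96 \left(\left(1 - 1\right)^{2} + 31\right) - 5 = 96 \left(0^{2} + 31\right) - 5 = 96 \left(0 + 31\right) - 5 = 96 \cdot 31 - 5 = 2976 - 5 = 2971$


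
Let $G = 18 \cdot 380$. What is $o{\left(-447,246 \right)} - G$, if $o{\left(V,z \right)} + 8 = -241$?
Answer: $-7089$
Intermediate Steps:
$o{\left(V,z \right)} = -249$ ($o{\left(V,z \right)} = -8 - 241 = -249$)
$G = 6840$
$o{\left(-447,246 \right)} - G = -249 - 6840 = -7089$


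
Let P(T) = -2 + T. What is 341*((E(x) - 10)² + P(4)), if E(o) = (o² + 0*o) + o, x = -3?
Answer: 6138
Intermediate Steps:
E(o) = o + o² (E(o) = (o² + 0) + o = o² + o = o + o²)
341*((E(x) - 10)² + P(4)) = 341*((-3*(1 - 3) - 10)² + (-2 + 4)) = 341*((-3*(-2) - 10)² + 2) = 341*((6 - 10)² + 2) = 341*((-4)² + 2) = 341*(16 + 2) = 341*18 = 6138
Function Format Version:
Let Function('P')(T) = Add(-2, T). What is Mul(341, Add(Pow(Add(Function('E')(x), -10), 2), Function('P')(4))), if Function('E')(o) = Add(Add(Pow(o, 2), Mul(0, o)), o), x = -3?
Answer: 6138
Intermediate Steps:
Function('E')(o) = Add(o, Pow(o, 2)) (Function('E')(o) = Add(Add(Pow(o, 2), 0), o) = Add(Pow(o, 2), o) = Add(o, Pow(o, 2)))
Mul(341, Add(Pow(Add(Function('E')(x), -10), 2), Function('P')(4))) = Mul(341, Add(Pow(Add(Mul(-3, Add(1, -3)), -10), 2), Add(-2, 4))) = Mul(341, Add(Pow(Add(Mul(-3, -2), -10), 2), 2)) = Mul(341, Add(Pow(Add(6, -10), 2), 2)) = Mul(341, Add(Pow(-4, 2), 2)) = Mul(341, Add(16, 2)) = Mul(341, 18) = 6138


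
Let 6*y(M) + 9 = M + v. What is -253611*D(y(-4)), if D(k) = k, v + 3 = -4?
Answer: 845370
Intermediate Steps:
v = -7 (v = -3 - 4 = -7)
y(M) = -8/3 + M/6 (y(M) = -3/2 + (M - 7)/6 = -3/2 + (-7 + M)/6 = -3/2 + (-7/6 + M/6) = -8/3 + M/6)
-253611*D(y(-4)) = -253611*(-8/3 + (⅙)*(-4)) = -253611*(-8/3 - ⅔) = -253611*(-10/3) = 845370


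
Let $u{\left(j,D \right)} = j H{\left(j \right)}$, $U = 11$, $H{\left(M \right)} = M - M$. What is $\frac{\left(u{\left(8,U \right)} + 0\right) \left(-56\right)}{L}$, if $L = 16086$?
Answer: $0$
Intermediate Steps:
$H{\left(M \right)} = 0$
$u{\left(j,D \right)} = 0$ ($u{\left(j,D \right)} = j 0 = 0$)
$\frac{\left(u{\left(8,U \right)} + 0\right) \left(-56\right)}{L} = \frac{\left(0 + 0\right) \left(-56\right)}{16086} = 0 \left(-56\right) \frac{1}{16086} = 0 \cdot \frac{1}{16086} = 0$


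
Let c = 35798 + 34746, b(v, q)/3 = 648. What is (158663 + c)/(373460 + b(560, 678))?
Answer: 229207/375404 ≈ 0.61056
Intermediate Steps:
b(v, q) = 1944 (b(v, q) = 3*648 = 1944)
c = 70544
(158663 + c)/(373460 + b(560, 678)) = (158663 + 70544)/(373460 + 1944) = 229207/375404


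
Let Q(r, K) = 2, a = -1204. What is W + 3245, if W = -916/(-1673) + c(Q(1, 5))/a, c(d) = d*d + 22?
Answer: 466959779/143878 ≈ 3245.5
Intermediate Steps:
c(d) = 22 + d² (c(d) = d² + 22 = 22 + d²)
W = 75669/143878 (W = -916/(-1673) + (22 + 2²)/(-1204) = -916*(-1/1673) + (22 + 4)*(-1/1204) = 916/1673 + 26*(-1/1204) = 916/1673 - 13/602 = 75669/143878 ≈ 0.52592)
W + 3245 = 75669/143878 + 3245 = 466959779/143878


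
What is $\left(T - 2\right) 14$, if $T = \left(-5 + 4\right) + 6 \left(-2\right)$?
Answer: $-210$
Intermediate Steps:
$T = -13$ ($T = -1 - 12 = -13$)
$\left(T - 2\right) 14 = \left(-13 - 2\right) 14 = \left(-15\right) 14 = -210$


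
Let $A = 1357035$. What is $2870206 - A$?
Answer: $1513171$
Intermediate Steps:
$2870206 - A = 2870206 - 1357035 = 1513171$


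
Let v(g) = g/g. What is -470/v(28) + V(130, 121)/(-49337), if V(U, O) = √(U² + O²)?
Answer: -470 - √31541/49337 ≈ -470.00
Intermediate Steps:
V(U, O) = √(O² + U²)
v(g) = 1
-470/v(28) + V(130, 121)/(-49337) = -470/1 + √(121² + 130²)/(-49337) = -470*1 + √(14641 + 16900)*(-1/49337) = -470 + √31541*(-1/49337) = -470 - √31541/49337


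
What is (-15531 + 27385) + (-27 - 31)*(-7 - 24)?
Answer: 13652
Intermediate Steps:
(-15531 + 27385) + (-27 - 31)*(-7 - 24) = 11854 - 58*(-31) = 11854 + 1798 = 13652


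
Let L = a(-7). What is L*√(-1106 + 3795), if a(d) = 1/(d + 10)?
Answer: √2689/3 ≈ 17.285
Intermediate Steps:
a(d) = 1/(10 + d)
L = ⅓ (L = 1/(10 - 7) = 1/3 = ⅓ ≈ 0.33333)
L*√(-1106 + 3795) = √(-1106 + 3795)/3 = √2689/3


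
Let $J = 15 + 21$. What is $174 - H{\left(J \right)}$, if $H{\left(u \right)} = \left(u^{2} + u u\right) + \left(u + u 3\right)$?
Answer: $-2562$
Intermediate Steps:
$J = 36$
$H{\left(u \right)} = 2 u^{2} + 4 u$ ($H{\left(u \right)} = \left(u^{2} + u^{2}\right) + \left(u + 3 u\right) = 2 u^{2} + 4 u$)
$174 - H{\left(J \right)} = 174 - 2 \cdot 36 \left(2 + 36\right) = 174 - 2 \cdot 36 \cdot 38 = 174 - 2736 = -2562$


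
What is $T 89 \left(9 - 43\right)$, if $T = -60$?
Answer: $181560$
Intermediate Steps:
$T 89 \left(9 - 43\right) = \left(-60\right) 89 \left(9 - 43\right) = - 5340 \left(9 - 43\right) = \left(-5340\right) \left(-34\right) = 181560$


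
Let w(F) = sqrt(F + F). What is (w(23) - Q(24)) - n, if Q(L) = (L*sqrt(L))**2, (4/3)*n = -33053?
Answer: 43863/4 + sqrt(46) ≈ 10973.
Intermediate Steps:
n = -99159/4 (n = (3/4)*(-33053) = -99159/4 ≈ -24790.)
w(F) = sqrt(2)*sqrt(F) (w(F) = sqrt(2*F) = sqrt(2)*sqrt(F))
Q(L) = L**3 (Q(L) = (L**(3/2))**2 = L**3)
(w(23) - Q(24)) - n = (sqrt(2)*sqrt(23) - 1*24**3) - 1*(-99159/4) = (sqrt(46) - 1*13824) + 99159/4 = (sqrt(46) - 13824) + 99159/4 = (-13824 + sqrt(46)) + 99159/4 = 43863/4 + sqrt(46)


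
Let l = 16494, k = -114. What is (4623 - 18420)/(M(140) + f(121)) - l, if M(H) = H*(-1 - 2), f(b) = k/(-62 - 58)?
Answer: -137960274/8381 ≈ -16461.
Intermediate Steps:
f(b) = 19/20 (f(b) = -114/(-62 - 58) = -114/(-120) = -114*(-1/120) = 19/20)
M(H) = -3*H (M(H) = H*(-3) = -3*H)
(4623 - 18420)/(M(140) + f(121)) - l = (4623 - 18420)/(-3*140 + 19/20) - 1*16494 = -13797/(-420 + 19/20) - 16494 = -13797/(-8381/20) - 16494 = -13797*(-20/8381) - 16494 = 275940/8381 - 16494 = -137960274/8381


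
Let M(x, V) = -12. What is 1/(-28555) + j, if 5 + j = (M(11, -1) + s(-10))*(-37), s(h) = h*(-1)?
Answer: 1970294/28555 ≈ 69.000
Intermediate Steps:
s(h) = -h
j = 69 (j = -5 + (-12 - 1*(-10))*(-37) = -5 + (-12 + 10)*(-37) = -5 - 2*(-37) = -5 + 74 = 69)
1/(-28555) + j = 1/(-28555) + 69 = -1/28555 + 69 = 1970294/28555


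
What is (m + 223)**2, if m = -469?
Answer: 60516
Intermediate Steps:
(m + 223)**2 = (-469 + 223)**2 = (-246)**2 = 60516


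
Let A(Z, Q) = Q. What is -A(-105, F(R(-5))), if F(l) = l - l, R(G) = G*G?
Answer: 0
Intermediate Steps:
R(G) = G²
F(l) = 0
-A(-105, F(R(-5))) = -1*0 = 0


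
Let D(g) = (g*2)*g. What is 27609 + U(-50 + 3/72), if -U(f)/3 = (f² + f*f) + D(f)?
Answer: -112369/48 ≈ -2341.0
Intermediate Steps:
D(g) = 2*g² (D(g) = (2*g)*g = 2*g²)
U(f) = -12*f² (U(f) = -3*((f² + f*f) + 2*f²) = -3*((f² + f²) + 2*f²) = -3*(2*f² + 2*f²) = -12*f²)
27609 + U(-50 + 3/72) = 27609 - 12*(-50 + 3/72)² = 27609 - 12*(-50 + 3*(1/72))² = 27609 - 12*(-50 + 1/24)² = 27609 - 12*(-1199/24)² = 27609 - 12*1437601/576 = 27609 - 1437601/48 = -112369/48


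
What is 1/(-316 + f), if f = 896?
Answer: 1/580 ≈ 0.0017241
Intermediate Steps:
1/(-316 + f) = 1/(-316 + 896) = 1/580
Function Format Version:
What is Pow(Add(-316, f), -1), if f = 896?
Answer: Rational(1, 580) ≈ 0.0017241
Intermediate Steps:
Pow(Add(-316, f), -1) = Pow(Add(-316, 896), -1) = Pow(580, -1) = Rational(1, 580)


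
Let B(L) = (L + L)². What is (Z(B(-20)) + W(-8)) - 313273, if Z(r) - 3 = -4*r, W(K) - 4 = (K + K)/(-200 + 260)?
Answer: -4794994/15 ≈ -3.1967e+5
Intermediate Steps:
B(L) = 4*L² (B(L) = (2*L)² = 4*L²)
W(K) = 4 + K/30 (W(K) = 4 + (K + K)/(-200 + 260) = 4 + (2*K)/60 = 4 + (2*K)*(1/60) = 4 + K/30)
Z(r) = 3 - 4*r
(Z(B(-20)) + W(-8)) - 313273 = ((3 - 16*(-20)²) + (4 + (1/30)*(-8))) - 313273 = ((3 - 16*400) + (4 - 4/15)) - 313273 = ((3 - 4*1600) + 56/15) - 313273 = ((3 - 6400) + 56/15) - 313273 = (-6397 + 56/15) - 313273 = -95899/15 - 313273 = -4794994/15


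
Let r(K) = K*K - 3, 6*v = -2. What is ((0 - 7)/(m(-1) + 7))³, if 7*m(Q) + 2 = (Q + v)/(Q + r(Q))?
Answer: -250047/226981 ≈ -1.1016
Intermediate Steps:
v = -⅓ (v = (⅙)*(-2) = -⅓ ≈ -0.33333)
r(K) = -3 + K² (r(K) = K² - 3 = -3 + K²)
m(Q) = -2/7 + (-⅓ + Q)/(7*(-3 + Q + Q²)) (m(Q) = -2/7 + ((Q - ⅓)/(Q + (-3 + Q²)))/7 = -2/7 + ((-⅓ + Q)/(-3 + Q + Q²))/7 = -2/7 + (-⅓ + Q)/(7*(-3 + Q + Q²)))
((0 - 7)/(m(-1) + 7))³ = ((0 - 7)/((17 - 6*(-1)² - 3*(-1))/(21*(-3 - 1 + (-1)²)) + 7))³ = (-7/((17 - 6*1 + 3)/(21*(-3 - 1 + 1)) + 7))³ = (-7/((1/21)*(17 - 6 + 3)/(-3) + 7))³ = (-7/((1/21)*(-⅓)*14 + 7))³ = (-7/(-2/9 + 7))³ = (-7/61/9)³ = (-7*9/61)³ = (-63/61)³ = -250047/226981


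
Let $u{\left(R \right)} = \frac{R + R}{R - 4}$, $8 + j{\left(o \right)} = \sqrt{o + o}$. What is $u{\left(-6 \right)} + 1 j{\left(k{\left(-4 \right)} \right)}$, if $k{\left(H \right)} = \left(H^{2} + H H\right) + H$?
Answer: $- \frac{34}{5} + 2 \sqrt{14} \approx 0.68332$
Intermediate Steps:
$k{\left(H \right)} = H + 2 H^{2}$ ($k{\left(H \right)} = \left(H^{2} + H^{2}\right) + H = 2 H^{2} + H = H + 2 H^{2}$)
$j{\left(o \right)} = -8 + \sqrt{2} \sqrt{o}$ ($j{\left(o \right)} = -8 + \sqrt{o + o} = -8 + \sqrt{2 o} = -8 + \sqrt{2} \sqrt{o}$)
$u{\left(R \right)} = \frac{2 R}{-4 + R}$
$u{\left(-6 \right)} + 1 j{\left(k{\left(-4 \right)} \right)} = 2 \left(-6\right) \frac{1}{-4 - 6} + 1 \left(-8 + \sqrt{2} \sqrt{- 4 \left(1 + 2 \left(-4\right)\right)}\right) = 2 \left(-6\right) \frac{1}{-10} + 1 \left(-8 + \sqrt{2} \sqrt{- 4 \left(1 - 8\right)}\right) = 2 \left(-6\right) \left(- \frac{1}{10}\right) + 1 \left(-8 + \sqrt{2} \sqrt{\left(-4\right) \left(-7\right)}\right) = \frac{6}{5} + 1 \left(-8 + \sqrt{2} \sqrt{28}\right) = \frac{6}{5} + 1 \left(-8 + \sqrt{2} \cdot 2 \sqrt{7}\right) = \frac{6}{5} + 1 \left(-8 + 2 \sqrt{14}\right) = \frac{6}{5} - \left(8 - 2 \sqrt{14}\right) = - \frac{34}{5} + 2 \sqrt{14}$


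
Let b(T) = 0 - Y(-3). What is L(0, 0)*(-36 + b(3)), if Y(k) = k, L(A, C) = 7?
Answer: -231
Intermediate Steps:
b(T) = 3 (b(T) = 0 - 1*(-3) = 0 + 3 = 3)
L(0, 0)*(-36 + b(3)) = 7*(-36 + 3) = 7*(-33) = -231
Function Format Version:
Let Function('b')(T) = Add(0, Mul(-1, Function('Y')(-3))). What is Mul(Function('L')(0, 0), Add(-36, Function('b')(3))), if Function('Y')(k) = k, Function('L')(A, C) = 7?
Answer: -231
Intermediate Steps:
Function('b')(T) = 3 (Function('b')(T) = Add(0, Mul(-1, -3)) = Add(0, 3) = 3)
Mul(Function('L')(0, 0), Add(-36, Function('b')(3))) = Mul(7, Add(-36, 3)) = Mul(7, -33) = -231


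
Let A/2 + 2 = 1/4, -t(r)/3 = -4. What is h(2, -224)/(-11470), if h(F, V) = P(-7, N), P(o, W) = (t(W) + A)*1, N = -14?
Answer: -17/22940 ≈ -0.00074106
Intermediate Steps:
t(r) = 12 (t(r) = -3*(-4) = 12)
A = -7/2 (A = -4 + 2/4 = -4 + 2*(¼) = -4 + ½ = -7/2 ≈ -3.5000)
P(o, W) = 17/2 (P(o, W) = (12 - 7/2)*1 = (17/2)*1 = 17/2)
h(F, V) = 17/2
h(2, -224)/(-11470) = (17/2)/(-11470) = (17/2)*(-1/11470) = -17/22940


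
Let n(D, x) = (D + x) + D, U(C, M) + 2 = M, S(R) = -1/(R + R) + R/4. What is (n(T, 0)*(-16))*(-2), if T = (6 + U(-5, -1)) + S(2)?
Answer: 208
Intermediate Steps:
S(R) = -1/(2*R) + R/4 (S(R) = -1/(2*R) + R*(¼) = -1/(2*R) + R/4)
U(C, M) = -2 + M
T = 13/4 (T = (6 + (-2 - 1)) + (¼)*(-2 + 2²)/2 = (6 - 3) + (¼)*(½)*(-2 + 4) = 3 + (¼)*(½)*2 = 3 + ¼ = 13/4 ≈ 3.2500)
n(D, x) = x + 2*D
(n(T, 0)*(-16))*(-2) = ((0 + 2*(13/4))*(-16))*(-2) = ((0 + 13/2)*(-16))*(-2) = ((13/2)*(-16))*(-2) = -104*(-2) = 208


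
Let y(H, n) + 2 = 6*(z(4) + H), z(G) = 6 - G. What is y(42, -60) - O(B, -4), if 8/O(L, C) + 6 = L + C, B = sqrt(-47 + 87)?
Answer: 790/3 + 4*sqrt(10)/15 ≈ 264.18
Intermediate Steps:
y(H, n) = 10 + 6*H (y(H, n) = -2 + 6*((6 - 1*4) + H) = -2 + 6*((6 - 4) + H) = -2 + 6*(2 + H) = -2 + (12 + 6*H) = 10 + 6*H)
B = 2*sqrt(10) (B = sqrt(40) = 2*sqrt(10) ≈ 6.3246)
O(L, C) = 8/(-6 + C + L) (O(L, C) = 8/(-6 + (L + C)) = 8/(-6 + (C + L)) = 8/(-6 + C + L))
y(42, -60) - O(B, -4) = (10 + 6*42) - 8/(-6 - 4 + 2*sqrt(10)) = (10 + 252) - 8/(-10 + 2*sqrt(10)) = 262 - 8/(-10 + 2*sqrt(10))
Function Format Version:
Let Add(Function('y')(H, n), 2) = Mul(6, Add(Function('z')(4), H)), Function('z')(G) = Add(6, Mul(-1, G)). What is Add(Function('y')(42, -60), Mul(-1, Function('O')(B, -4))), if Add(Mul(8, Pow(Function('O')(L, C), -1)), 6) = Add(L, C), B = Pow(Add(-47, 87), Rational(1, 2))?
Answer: Add(Rational(790, 3), Mul(Rational(4, 15), Pow(10, Rational(1, 2)))) ≈ 264.18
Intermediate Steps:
Function('y')(H, n) = Add(10, Mul(6, H)) (Function('y')(H, n) = Add(-2, Mul(6, Add(Add(6, Mul(-1, 4)), H))) = Add(-2, Mul(6, Add(Add(6, -4), H))) = Add(-2, Mul(6, Add(2, H))) = Add(-2, Add(12, Mul(6, H))) = Add(10, Mul(6, H)))
B = Mul(2, Pow(10, Rational(1, 2))) (B = Pow(40, Rational(1, 2)) = Mul(2, Pow(10, Rational(1, 2))) ≈ 6.3246)
Function('O')(L, C) = Mul(8, Pow(Add(-6, C, L), -1)) (Function('O')(L, C) = Mul(8, Pow(Add(-6, Add(L, C)), -1)) = Mul(8, Pow(Add(-6, Add(C, L)), -1)) = Mul(8, Pow(Add(-6, C, L), -1)))
Add(Function('y')(42, -60), Mul(-1, Function('O')(B, -4))) = Add(Add(10, Mul(6, 42)), Mul(-1, Mul(8, Pow(Add(-6, -4, Mul(2, Pow(10, Rational(1, 2)))), -1)))) = Add(Add(10, 252), Mul(-1, Mul(8, Pow(Add(-10, Mul(2, Pow(10, Rational(1, 2)))), -1)))) = Add(262, Mul(-8, Pow(Add(-10, Mul(2, Pow(10, Rational(1, 2)))), -1)))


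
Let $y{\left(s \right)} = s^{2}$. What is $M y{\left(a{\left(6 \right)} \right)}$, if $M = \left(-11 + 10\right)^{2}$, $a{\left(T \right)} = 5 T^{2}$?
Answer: $32400$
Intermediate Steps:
$M = 1$ ($M = \left(-1\right)^{2} = 1$)
$M y{\left(a{\left(6 \right)} \right)} = 1 \left(5 \cdot 6^{2}\right)^{2} = 1 \left(5 \cdot 36\right)^{2} = 1 \cdot 180^{2} = 1 \cdot 32400 = 32400$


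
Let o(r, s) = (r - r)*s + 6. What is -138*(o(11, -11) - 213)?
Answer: 28566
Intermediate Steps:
o(r, s) = 6 (o(r, s) = 0*s + 6 = 0 + 6 = 6)
-138*(o(11, -11) - 213) = -138*(6 - 213) = -138*(-207) = 28566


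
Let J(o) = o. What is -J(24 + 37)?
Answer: -61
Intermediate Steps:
-J(24 + 37) = -(24 + 37) = -1*61 = -61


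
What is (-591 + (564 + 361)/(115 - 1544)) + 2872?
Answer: 3258624/1429 ≈ 2280.4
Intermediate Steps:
(-591 + (564 + 361)/(115 - 1544)) + 2872 = (-591 + 925/(-1429)) + 2872 = (-591 + 925*(-1/1429)) + 2872 = (-591 - 925/1429) + 2872 = -845464/1429 + 2872 = 3258624/1429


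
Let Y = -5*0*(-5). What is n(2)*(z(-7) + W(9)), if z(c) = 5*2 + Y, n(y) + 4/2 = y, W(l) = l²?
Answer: 0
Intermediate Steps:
n(y) = -2 + y
Y = 0 (Y = -1*0*(-5) = 0*(-5) = 0)
z(c) = 10 (z(c) = 5*2 + 0 = 10 + 0 = 10)
n(2)*(z(-7) + W(9)) = (-2 + 2)*(10 + 9²) = 0*(10 + 81) = 0*91 = 0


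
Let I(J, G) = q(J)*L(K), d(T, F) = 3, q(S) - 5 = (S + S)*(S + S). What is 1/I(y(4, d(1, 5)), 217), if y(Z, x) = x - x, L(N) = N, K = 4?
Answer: 1/20 ≈ 0.050000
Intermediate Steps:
q(S) = 5 + 4*S² (q(S) = 5 + (S + S)*(S + S) = 5 + (2*S)*(2*S) = 5 + 4*S²)
y(Z, x) = 0
I(J, G) = 20 + 16*J² (I(J, G) = (5 + 4*J²)*4 = 20 + 16*J²)
1/I(y(4, d(1, 5)), 217) = 1/(20 + 16*0²) = 1/(20 + 16*0) = 1/(20 + 0) = 1/20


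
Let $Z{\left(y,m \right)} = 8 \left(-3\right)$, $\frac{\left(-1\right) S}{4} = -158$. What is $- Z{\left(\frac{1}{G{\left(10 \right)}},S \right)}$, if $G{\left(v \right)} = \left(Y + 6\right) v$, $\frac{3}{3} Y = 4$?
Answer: $24$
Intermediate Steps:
$Y = 4$
$S = 632$ ($S = \left(-4\right) \left(-158\right) = 632$)
$G{\left(v \right)} = 10 v$ ($G{\left(v \right)} = \left(4 + 6\right) v = 10 v$)
$Z{\left(y,m \right)} = -24$
$- Z{\left(\frac{1}{G{\left(10 \right)}},S \right)} = \left(-1\right) \left(-24\right) = 24$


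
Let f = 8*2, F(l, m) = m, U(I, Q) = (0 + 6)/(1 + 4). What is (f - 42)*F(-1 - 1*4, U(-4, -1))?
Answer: -156/5 ≈ -31.200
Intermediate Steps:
U(I, Q) = 6/5
f = 16
(f - 42)*F(-1 - 1*4, U(-4, -1)) = (16 - 42)*(6/5) = -26*6/5 = -156/5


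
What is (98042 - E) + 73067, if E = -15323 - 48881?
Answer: 235313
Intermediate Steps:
E = -64204
(98042 - E) + 73067 = (98042 - 1*(-64204)) + 73067 = (98042 + 64204) + 73067 = 162246 + 73067 = 235313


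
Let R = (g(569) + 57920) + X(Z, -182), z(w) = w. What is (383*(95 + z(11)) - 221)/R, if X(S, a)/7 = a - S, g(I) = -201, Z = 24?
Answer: 13459/18759 ≈ 0.71747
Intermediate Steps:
X(S, a) = -7*S + 7*a (X(S, a) = 7*(a - S) = -7*S + 7*a)
R = 56277 (R = (-201 + 57920) + (-7*24 + 7*(-182)) = 57719 + (-168 - 1274) = 57719 - 1442 = 56277)
(383*(95 + z(11)) - 221)/R = (383*(95 + 11) - 221)/56277 = (383*106 - 221)*(1/56277) = (40598 - 221)*(1/56277) = 40377*(1/56277) = 13459/18759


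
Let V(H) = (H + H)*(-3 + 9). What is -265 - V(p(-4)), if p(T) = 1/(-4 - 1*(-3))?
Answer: -253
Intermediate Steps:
p(T) = -1 (p(T) = 1/(-4 + 3) = 1/(-1) = -1)
V(H) = 12*H (V(H) = (2*H)*6 = 12*H)
-265 - V(p(-4)) = -265 - 12*(-1) = -265 - 1*(-12) = -265 + 12 = -253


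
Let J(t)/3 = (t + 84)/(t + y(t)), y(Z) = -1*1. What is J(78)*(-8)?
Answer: -3888/77 ≈ -50.494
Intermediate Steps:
y(Z) = -1
J(t) = 3*(84 + t)/(-1 + t) (J(t) = 3*((t + 84)/(t - 1)) = 3*((84 + t)/(-1 + t)) = 3*(84 + t)/(-1 + t))
J(78)*(-8) = (3*(84 + 78)/(-1 + 78))*(-8) = (3*162/77)*(-8) = (3*(1/77)*162)*(-8) = (486/77)*(-8) = -3888/77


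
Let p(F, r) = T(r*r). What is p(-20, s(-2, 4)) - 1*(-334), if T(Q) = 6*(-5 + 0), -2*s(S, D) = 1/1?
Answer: 304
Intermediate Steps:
s(S, D) = -½ (s(S, D) = -½/1 = -½*1 = -½)
T(Q) = -30 (T(Q) = 6*(-5) = -30)
p(F, r) = -30
p(-20, s(-2, 4)) - 1*(-334) = -30 - 1*(-334) = -30 + 334 = 304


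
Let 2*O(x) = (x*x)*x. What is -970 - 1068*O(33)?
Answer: -19191328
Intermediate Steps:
O(x) = x**3/2 (O(x) = ((x*x)*x)/2 = (x**2*x)/2 = x**3/2)
-970 - 1068*O(33) = -970 - 534*33**3 = -970 - 534*35937 = -970 - 1068*35937/2 = -970 - 19190358 = -19191328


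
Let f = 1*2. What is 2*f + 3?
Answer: 7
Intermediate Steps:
f = 2
2*f + 3 = 2*2 + 3 = 4 + 3 = 7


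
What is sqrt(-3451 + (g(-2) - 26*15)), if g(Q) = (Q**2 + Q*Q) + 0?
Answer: I*sqrt(3833) ≈ 61.911*I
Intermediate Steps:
g(Q) = 2*Q**2 (g(Q) = (Q**2 + Q**2) + 0 = 2*Q**2 + 0 = 2*Q**2)
sqrt(-3451 + (g(-2) - 26*15)) = sqrt(-3451 + (2*(-2)**2 - 26*15)) = sqrt(-3451 + (2*4 - 390)) = sqrt(-3451 + (8 - 390)) = sqrt(-3451 - 382) = sqrt(-3833) = I*sqrt(3833)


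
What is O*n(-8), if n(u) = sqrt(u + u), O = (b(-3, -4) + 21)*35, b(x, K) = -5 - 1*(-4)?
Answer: 2800*I ≈ 2800.0*I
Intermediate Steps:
b(x, K) = -1 (b(x, K) = -5 + 4 = -1)
O = 700 (O = (-1 + 21)*35 = 20*35 = 700)
n(u) = sqrt(2)*sqrt(u) (n(u) = sqrt(2*u) = sqrt(2)*sqrt(u))
O*n(-8) = 700*(sqrt(2)*sqrt(-8)) = 700*(sqrt(2)*(2*I*sqrt(2))) = 700*(4*I) = 2800*I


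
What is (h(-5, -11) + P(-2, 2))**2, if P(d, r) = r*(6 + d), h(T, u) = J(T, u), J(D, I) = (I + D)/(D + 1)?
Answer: 144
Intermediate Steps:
J(D, I) = (D + I)/(1 + D)
h(T, u) = (T + u)/(1 + T)
(h(-5, -11) + P(-2, 2))**2 = ((-5 - 11)/(1 - 5) + 2*(6 - 2))**2 = (-16/(-4) + 2*4)**2 = (-1/4*(-16) + 8)**2 = (4 + 8)**2 = 12**2 = 144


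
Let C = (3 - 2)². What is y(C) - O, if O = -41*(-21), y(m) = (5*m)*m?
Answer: -856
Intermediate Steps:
C = 1 (C = 1² = 1)
y(m) = 5*m²
O = 861
y(C) - O = 5*1² - 1*861 = 5*1 - 861 = 5 - 861 = -856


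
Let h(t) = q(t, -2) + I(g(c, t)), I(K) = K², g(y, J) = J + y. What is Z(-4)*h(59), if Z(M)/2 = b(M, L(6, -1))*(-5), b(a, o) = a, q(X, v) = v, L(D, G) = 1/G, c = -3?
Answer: 125360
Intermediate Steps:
Z(M) = -10*M (Z(M) = 2*(M*(-5)) = 2*(-5*M) = -10*M)
h(t) = -2 + (-3 + t)² (h(t) = -2 + (t - 3)² = -2 + (-3 + t)²)
Z(-4)*h(59) = (-10*(-4))*(-2 + (-3 + 59)²) = 40*(-2 + 56²) = 40*(-2 + 3136) = 40*3134 = 125360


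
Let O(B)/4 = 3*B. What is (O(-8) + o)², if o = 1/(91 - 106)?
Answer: 2076481/225 ≈ 9228.8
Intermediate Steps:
O(B) = 12*B (O(B) = 4*(3*B) = 12*B)
o = -1/15 (o = 1/(-15) = -1/15 ≈ -0.066667)
(O(-8) + o)² = (12*(-8) - 1/15)² = (-96 - 1/15)² = (-1441/15)² = 2076481/225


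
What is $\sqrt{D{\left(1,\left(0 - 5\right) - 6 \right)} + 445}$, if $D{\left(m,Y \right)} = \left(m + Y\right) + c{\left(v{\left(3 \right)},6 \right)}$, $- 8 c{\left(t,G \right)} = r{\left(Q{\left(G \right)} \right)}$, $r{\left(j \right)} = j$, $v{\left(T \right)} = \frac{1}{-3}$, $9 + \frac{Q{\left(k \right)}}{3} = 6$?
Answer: $\frac{\sqrt{6978}}{4} \approx 20.884$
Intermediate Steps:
$Q{\left(k \right)} = -9$ ($Q{\left(k \right)} = -27 + 3 \cdot 6 = -27 + 18 = -9$)
$v{\left(T \right)} = - \frac{1}{3}$
$c{\left(t,G \right)} = \frac{9}{8}$ ($c{\left(t,G \right)} = \left(- \frac{1}{8}\right) \left(-9\right) = \frac{9}{8}$)
$D{\left(m,Y \right)} = \frac{9}{8} + Y + m$ ($D{\left(m,Y \right)} = \left(m + Y\right) + \frac{9}{8} = \left(Y + m\right) + \frac{9}{8} = \frac{9}{8} + Y + m$)
$\sqrt{D{\left(1,\left(0 - 5\right) - 6 \right)} + 445} = \sqrt{\left(\frac{9}{8} + \left(\left(0 - 5\right) - 6\right) + 1\right) + 445} = \sqrt{\left(\frac{9}{8} - 11 + 1\right) + 445} = \sqrt{- \frac{71}{8} + 445} = \sqrt{\frac{3489}{8}} = \frac{\sqrt{6978}}{4}$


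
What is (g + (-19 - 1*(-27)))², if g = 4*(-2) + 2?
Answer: 4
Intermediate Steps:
g = -6 (g = -8 + 2 = -6)
(g + (-19 - 1*(-27)))² = (-6 + (-19 - 1*(-27)))² = (-6 + (-19 + 27))² = (-6 + 8)² = 2² = 4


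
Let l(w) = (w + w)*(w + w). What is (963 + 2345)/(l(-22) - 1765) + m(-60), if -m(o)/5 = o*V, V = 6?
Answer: 311108/171 ≈ 1819.3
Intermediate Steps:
l(w) = 4*w**2 (l(w) = (2*w)*(2*w) = 4*w**2)
m(o) = -30*o (m(o) = -5*o*6 = -30*o)
(963 + 2345)/(l(-22) - 1765) + m(-60) = (963 + 2345)/(4*(-22)**2 - 1765) - 30*(-60) = 3308/(4*484 - 1765) + 1800 = 3308/(1936 - 1765) + 1800 = 3308/171 + 1800 = 311108/171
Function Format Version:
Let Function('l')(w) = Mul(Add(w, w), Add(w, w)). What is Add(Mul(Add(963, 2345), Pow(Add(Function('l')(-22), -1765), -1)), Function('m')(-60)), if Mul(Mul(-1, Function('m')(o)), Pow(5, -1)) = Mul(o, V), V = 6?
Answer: Rational(311108, 171) ≈ 1819.3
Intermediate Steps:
Function('l')(w) = Mul(4, Pow(w, 2)) (Function('l')(w) = Mul(Mul(2, w), Mul(2, w)) = Mul(4, Pow(w, 2)))
Function('m')(o) = Mul(-30, o) (Function('m')(o) = Mul(-5, Mul(o, 6)) = Mul(-5, Mul(6, o)) = Mul(-30, o))
Add(Mul(Add(963, 2345), Pow(Add(Function('l')(-22), -1765), -1)), Function('m')(-60)) = Add(Mul(Add(963, 2345), Pow(Add(Mul(4, Pow(-22, 2)), -1765), -1)), Mul(-30, -60)) = Add(Mul(3308, Pow(Add(Mul(4, 484), -1765), -1)), 1800) = Add(Mul(3308, Pow(Add(1936, -1765), -1)), 1800) = Add(Mul(3308, Pow(171, -1)), 1800) = Add(Mul(3308, Rational(1, 171)), 1800) = Add(Rational(3308, 171), 1800) = Rational(311108, 171)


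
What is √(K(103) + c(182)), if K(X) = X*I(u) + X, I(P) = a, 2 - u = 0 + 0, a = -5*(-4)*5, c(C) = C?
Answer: √10585 ≈ 102.88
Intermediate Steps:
a = 100 (a = 20*5 = 100)
u = 2 (u = 2 - (0 + 0) = 2 - 1*0 = 2 + 0 = 2)
I(P) = 100
K(X) = 101*X (K(X) = X*100 + X = 100*X + X = 101*X)
√(K(103) + c(182)) = √(101*103 + 182) = √(10403 + 182) = √10585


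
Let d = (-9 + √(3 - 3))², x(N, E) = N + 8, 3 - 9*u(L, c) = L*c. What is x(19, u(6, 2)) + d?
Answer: 108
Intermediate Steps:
u(L, c) = ⅓ - L*c/9
x(N, E) = 8 + N
d = 81 (d = (-9 + √0)² = (-9 + 0)² = (-9)² = 81)
x(19, u(6, 2)) + d = (8 + 19) + 81 = 27 + 81 = 108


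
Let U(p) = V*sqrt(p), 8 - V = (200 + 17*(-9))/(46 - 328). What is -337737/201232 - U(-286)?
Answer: -337737/201232 - 49*I*sqrt(286)/6 ≈ -1.6783 - 138.11*I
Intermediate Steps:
V = 49/6 (V = 8 - (200 + 17*(-9))/(46 - 328) = 8 - (200 - 153)/(-282) = 8 - 47*(-1)/282 = 8 - 1*(-1/6) = 8 + 1/6 = 49/6 ≈ 8.1667)
U(p) = 49*sqrt(p)/6
-337737/201232 - U(-286) = -337737/201232 - 49*sqrt(-286)/6 = -337737*1/201232 - 49*I*sqrt(286)/6 = -337737/201232 - 49*I*sqrt(286)/6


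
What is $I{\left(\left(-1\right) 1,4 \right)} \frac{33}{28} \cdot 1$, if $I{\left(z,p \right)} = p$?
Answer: $\frac{33}{7} \approx 4.7143$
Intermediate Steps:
$I{\left(\left(-1\right) 1,4 \right)} \frac{33}{28} \cdot 1 = 4 \cdot \frac{33}{28} \cdot 1 = \frac{33}{7} \cdot 1 = \frac{33}{7}$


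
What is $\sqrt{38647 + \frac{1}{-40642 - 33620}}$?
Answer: $\frac{\sqrt{213132200882406}}{74262} \approx 196.59$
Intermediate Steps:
$\sqrt{38647 + \frac{1}{-40642 - 33620}} = \sqrt{38647 + \frac{1}{-74262}} = \sqrt{38647 - \frac{1}{74262}} = \sqrt{\frac{2870003513}{74262}} = \frac{\sqrt{213132200882406}}{74262}$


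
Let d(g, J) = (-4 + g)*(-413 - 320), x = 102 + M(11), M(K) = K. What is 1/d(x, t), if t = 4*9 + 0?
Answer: -1/79897 ≈ -1.2516e-5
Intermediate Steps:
t = 36 (t = 36 + 0 = 36)
x = 113 (x = 102 + 11 = 113)
d(g, J) = 2932 - 733*g (d(g, J) = (-4 + g)*(-733) = 2932 - 733*g)
1/d(x, t) = 1/(2932 - 733*113) = 1/(2932 - 82829) = 1/(-79897) = -1/79897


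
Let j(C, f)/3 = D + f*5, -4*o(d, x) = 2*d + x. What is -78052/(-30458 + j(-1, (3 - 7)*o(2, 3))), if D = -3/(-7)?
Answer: 273182/106231 ≈ 2.5716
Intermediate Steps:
o(d, x) = -d/2 - x/4 (o(d, x) = -(2*d + x)/4 = -(x + 2*d)/4 = -d/2 - x/4)
D = 3/7 (D = -3*(-⅐) = 3/7 ≈ 0.42857)
j(C, f) = 9/7 + 15*f (j(C, f) = 3*(3/7 + f*5) = 3*(3/7 + 5*f) = 9/7 + 15*f)
-78052/(-30458 + j(-1, (3 - 7)*o(2, 3))) = -78052/(-30458 + (9/7 + 15*((3 - 7)*(-½*2 - ¼*3)))) = -78052/(-30458 + (9/7 + 15*(-4*(-1 - ¾)))) = -78052/(-30458 + (9/7 + 15*(-4*(-7/4)))) = -78052/(-30458 + (9/7 + 15*7)) = -78052/(-30458 + (9/7 + 105)) = -78052/(-30458 + 744/7) = -78052/(-212462/7) = -78052*(-7/212462) = 273182/106231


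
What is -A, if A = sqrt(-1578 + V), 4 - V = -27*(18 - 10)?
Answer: -I*sqrt(1358) ≈ -36.851*I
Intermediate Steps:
V = 220 (V = 4 - (-27)*(18 - 10) = 4 - (-27)*8 = 4 - 1*(-216) = 4 + 216 = 220)
A = I*sqrt(1358) (A = sqrt(-1578 + 220) = sqrt(-1358) = I*sqrt(1358) ≈ 36.851*I)
-A = -I*sqrt(1358)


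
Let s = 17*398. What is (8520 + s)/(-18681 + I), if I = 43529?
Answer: 7643/12424 ≈ 0.61518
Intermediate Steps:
s = 6766
(8520 + s)/(-18681 + I) = (8520 + 6766)/(-18681 + 43529) = 15286/24848 = 15286*(1/24848) = 7643/12424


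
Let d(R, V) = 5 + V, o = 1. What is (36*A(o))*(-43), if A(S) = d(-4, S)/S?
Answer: -9288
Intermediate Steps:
A(S) = (5 + S)/S
(36*A(o))*(-43) = (36*((5 + 1)/1))*(-43) = (36*(1*6))*(-43) = (36*6)*(-43) = 216*(-43) = -9288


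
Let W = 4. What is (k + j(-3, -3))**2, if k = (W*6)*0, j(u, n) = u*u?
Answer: 81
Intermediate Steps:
j(u, n) = u**2
k = 0 (k = (4*6)*0 = 24*0 = 0)
(k + j(-3, -3))**2 = (0 + (-3)**2)**2 = (0 + 9)**2 = 9**2 = 81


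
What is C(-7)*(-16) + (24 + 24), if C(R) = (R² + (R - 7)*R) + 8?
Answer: -2432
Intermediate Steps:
C(R) = 8 + R² + R*(-7 + R) (C(R) = (R² + (-7 + R)*R) + 8 = (R² + R*(-7 + R)) + 8 = 8 + R² + R*(-7 + R))
C(-7)*(-16) + (24 + 24) = (8 - 7*(-7) + 2*(-7)²)*(-16) + (24 + 24) = (8 + 49 + 2*49)*(-16) + 48 = (8 + 49 + 98)*(-16) + 48 = 155*(-16) + 48 = -2480 + 48 = -2432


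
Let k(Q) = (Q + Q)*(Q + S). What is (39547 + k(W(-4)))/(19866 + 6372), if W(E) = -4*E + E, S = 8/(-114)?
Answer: 756833/498522 ≈ 1.5182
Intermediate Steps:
S = -4/57 (S = 8*(-1/114) = -4/57 ≈ -0.070175)
W(E) = -3*E
k(Q) = 2*Q*(-4/57 + Q) (k(Q) = (Q + Q)*(Q - 4/57) = (2*Q)*(-4/57 + Q) = 2*Q*(-4/57 + Q))
(39547 + k(W(-4)))/(19866 + 6372) = (39547 + 2*(-3*(-4))*(-4 + 57*(-3*(-4)))/57)/(19866 + 6372) = (39547 + (2/57)*12*(-4 + 57*12))/26238 = (39547 + (2/57)*12*(-4 + 684))*(1/26238) = (39547 + (2/57)*12*680)*(1/26238) = (39547 + 5440/19)*(1/26238) = (756833/19)*(1/26238) = 756833/498522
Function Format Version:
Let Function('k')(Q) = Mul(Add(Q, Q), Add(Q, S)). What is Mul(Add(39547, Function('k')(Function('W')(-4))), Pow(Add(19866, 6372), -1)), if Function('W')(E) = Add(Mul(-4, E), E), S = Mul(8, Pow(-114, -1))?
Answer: Rational(756833, 498522) ≈ 1.5182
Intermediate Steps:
S = Rational(-4, 57) (S = Mul(8, Rational(-1, 114)) = Rational(-4, 57) ≈ -0.070175)
Function('W')(E) = Mul(-3, E)
Function('k')(Q) = Mul(2, Q, Add(Rational(-4, 57), Q)) (Function('k')(Q) = Mul(Add(Q, Q), Add(Q, Rational(-4, 57))) = Mul(Mul(2, Q), Add(Rational(-4, 57), Q)) = Mul(2, Q, Add(Rational(-4, 57), Q)))
Mul(Add(39547, Function('k')(Function('W')(-4))), Pow(Add(19866, 6372), -1)) = Mul(Add(39547, Mul(Rational(2, 57), Mul(-3, -4), Add(-4, Mul(57, Mul(-3, -4))))), Pow(Add(19866, 6372), -1)) = Mul(Add(39547, Mul(Rational(2, 57), 12, Add(-4, Mul(57, 12)))), Pow(26238, -1)) = Mul(Add(39547, Mul(Rational(2, 57), 12, Add(-4, 684))), Rational(1, 26238)) = Mul(Add(39547, Mul(Rational(2, 57), 12, 680)), Rational(1, 26238)) = Mul(Add(39547, Rational(5440, 19)), Rational(1, 26238)) = Mul(Rational(756833, 19), Rational(1, 26238)) = Rational(756833, 498522)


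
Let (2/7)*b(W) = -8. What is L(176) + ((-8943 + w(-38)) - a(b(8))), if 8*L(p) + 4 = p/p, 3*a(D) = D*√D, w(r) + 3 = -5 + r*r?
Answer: -60059/8 + 56*I*√7/3 ≈ -7507.4 + 49.387*I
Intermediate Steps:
b(W) = -28 (b(W) = (7/2)*(-8) = -28)
w(r) = -8 + r² (w(r) = -3 + (-5 + r*r) = -3 + (-5 + r²) = -8 + r²)
a(D) = D^(3/2)/3 (a(D) = (D*√D)/3 = D^(3/2)/3)
L(p) = -3/8 (L(p) = -½ + (p/p)/8 = -½ + (⅛)*1 = -½ + ⅛ = -3/8)
L(176) + ((-8943 + w(-38)) - a(b(8))) = -3/8 + ((-8943 + (-8 + (-38)²)) - (-28)^(3/2)/3) = -3/8 + ((-8943 + (-8 + 1444)) - (-56*I*√7)/3) = -3/8 + ((-8943 + 1436) - (-56)*I*√7/3) = -3/8 + (-7507 + 56*I*√7/3) = -60059/8 + 56*I*√7/3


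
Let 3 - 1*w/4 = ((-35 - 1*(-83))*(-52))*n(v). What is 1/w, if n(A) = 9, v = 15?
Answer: 1/89868 ≈ 1.1127e-5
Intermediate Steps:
w = 89868 (w = 12 - 4*(-35 - 1*(-83))*(-52)*9 = 12 - 4*(-35 + 83)*(-52)*9 = 12 - 4*48*(-52)*9 = 12 - (-9984)*9 = 12 - 4*(-22464) = 12 + 89856 = 89868)
1/w = 1/89868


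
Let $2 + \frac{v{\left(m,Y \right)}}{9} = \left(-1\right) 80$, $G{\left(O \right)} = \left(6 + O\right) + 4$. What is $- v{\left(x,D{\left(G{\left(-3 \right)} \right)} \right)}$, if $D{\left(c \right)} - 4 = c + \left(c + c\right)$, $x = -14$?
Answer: $738$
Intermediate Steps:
$G{\left(O \right)} = 10 + O$
$D{\left(c \right)} = 4 + 3 c$ ($D{\left(c \right)} = 4 + \left(c + \left(c + c\right)\right) = 4 + \left(c + 2 c\right) = 4 + 3 c$)
$v{\left(m,Y \right)} = -738$ ($v{\left(m,Y \right)} = -18 + 9 \left(\left(-1\right) 80\right) = -18 + 9 \left(-80\right) = -18 - 720 = -738$)
$- v{\left(x,D{\left(G{\left(-3 \right)} \right)} \right)} = \left(-1\right) \left(-738\right) = 738$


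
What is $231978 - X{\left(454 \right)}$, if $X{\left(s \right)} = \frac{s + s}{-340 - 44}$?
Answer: $\frac{22270115}{96} \approx 2.3198 \cdot 10^{5}$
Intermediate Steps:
$X{\left(s \right)} = - \frac{s}{192}$ ($X{\left(s \right)} = \frac{2 s}{-384} = 2 s \left(- \frac{1}{384}\right) = - \frac{s}{192}$)
$231978 - X{\left(454 \right)} = 231978 - \left(- \frac{1}{192}\right) 454 = 231978 - - \frac{227}{96} = 231978 + \frac{227}{96} = \frac{22270115}{96}$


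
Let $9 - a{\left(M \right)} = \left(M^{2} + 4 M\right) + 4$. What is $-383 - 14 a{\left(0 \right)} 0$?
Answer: $-383$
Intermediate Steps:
$a{\left(M \right)} = 5 - M^{2} - 4 M$ ($a{\left(M \right)} = 9 - \left(\left(M^{2} + 4 M\right) + 4\right) = 9 - \left(4 + M^{2} + 4 M\right) = 5 - M^{2} - 4 M$)
$-383 - 14 a{\left(0 \right)} 0 = -383 - 14 \left(5 - 0^{2} - 0\right) 0 = -383 - 14 \left(5 - 0 + 0\right) 0 = -383 - 14 \left(5 + 0 + 0\right) 0 = -383 - 14 \cdot 5 \cdot 0 = -383 - 14 \cdot 0 = -383 - 0 = -383 + 0 = -383$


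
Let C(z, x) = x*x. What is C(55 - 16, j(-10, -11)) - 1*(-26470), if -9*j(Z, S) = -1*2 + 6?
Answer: 2144086/81 ≈ 26470.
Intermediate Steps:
j(Z, S) = -4/9 (j(Z, S) = -(-1*2 + 6)/9 = -(-2 + 6)/9 = -⅑*4 = -4/9)
C(z, x) = x²
C(55 - 16, j(-10, -11)) - 1*(-26470) = (-4/9)² - 1*(-26470) = 16/81 + 26470 = 2144086/81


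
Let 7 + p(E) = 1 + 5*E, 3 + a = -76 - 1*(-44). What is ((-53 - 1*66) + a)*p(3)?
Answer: -1386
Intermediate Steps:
a = -35 (a = -3 + (-76 - 1*(-44)) = -3 + (-76 + 44) = -3 - 32 = -35)
p(E) = -6 + 5*E (p(E) = -7 + (1 + 5*E) = -6 + 5*E)
((-53 - 1*66) + a)*p(3) = ((-53 - 1*66) - 35)*(-6 + 5*3) = ((-53 - 66) - 35)*(-6 + 15) = (-119 - 35)*9 = -154*9 = -1386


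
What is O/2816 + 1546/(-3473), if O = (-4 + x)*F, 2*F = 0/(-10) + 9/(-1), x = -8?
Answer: -2082997/4889984 ≈ -0.42597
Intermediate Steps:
F = -9/2 (F = (0/(-10) + 9/(-1))/2 = (0*(-1/10) + 9*(-1))/2 = (0 - 9)/2 = (1/2)*(-9) = -9/2 ≈ -4.5000)
O = 54 (O = (-4 - 8)*(-9/2) = -12*(-9/2) = 54)
O/2816 + 1546/(-3473) = 54/2816 + 1546/(-3473) = 54*(1/2816) + 1546*(-1/3473) = 27/1408 - 1546/3473 = -2082997/4889984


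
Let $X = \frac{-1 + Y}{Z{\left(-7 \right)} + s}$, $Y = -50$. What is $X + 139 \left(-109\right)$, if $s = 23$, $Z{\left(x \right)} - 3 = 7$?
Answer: $- \frac{166678}{11} \approx -15153.0$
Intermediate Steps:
$Z{\left(x \right)} = 10$ ($Z{\left(x \right)} = 3 + 7 = 10$)
$X = - \frac{17}{11}$ ($X = \frac{-1 - 50}{10 + 23} = - \frac{51}{33} = \left(-51\right) \frac{1}{33} = - \frac{17}{11} \approx -1.5455$)
$X + 139 \left(-109\right) = - \frac{17}{11} + 139 \left(-109\right) = - \frac{17}{11} - 15151 = - \frac{166678}{11}$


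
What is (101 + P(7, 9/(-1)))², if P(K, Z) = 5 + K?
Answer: 12769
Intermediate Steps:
(101 + P(7, 9/(-1)))² = (101 + (5 + 7))² = (101 + 12)² = 113² = 12769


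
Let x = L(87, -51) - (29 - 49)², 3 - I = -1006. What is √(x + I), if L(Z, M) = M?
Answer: 3*√62 ≈ 23.622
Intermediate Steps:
I = 1009 (I = 3 - 1*(-1006) = 3 + 1006 = 1009)
x = -451 (x = -51 - (29 - 49)² = -51 - 1*(-20)² = -51 - 1*400 = -51 - 400 = -451)
√(x + I) = √(-451 + 1009) = √558 = 3*√62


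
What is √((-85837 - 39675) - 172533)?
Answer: I*√298045 ≈ 545.93*I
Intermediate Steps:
√((-85837 - 39675) - 172533) = √(-125512 - 172533) = √(-298045) = I*√298045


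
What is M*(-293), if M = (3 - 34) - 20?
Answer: 14943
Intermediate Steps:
M = -51 (M = -31 - 20 = -51)
M*(-293) = -51*(-293) = 14943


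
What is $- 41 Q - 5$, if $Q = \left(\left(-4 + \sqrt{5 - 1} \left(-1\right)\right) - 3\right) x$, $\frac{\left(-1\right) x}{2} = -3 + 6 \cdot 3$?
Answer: $-11075$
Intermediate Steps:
$x = -30$ ($x = - 2 \left(-3 + 6 \cdot 3\right) = - 2 \left(-3 + 18\right) = \left(-2\right) 15 = -30$)
$Q = 270$ ($Q = \left(\left(-4 + \sqrt{5 - 1} \left(-1\right)\right) - 3\right) \left(-30\right) = \left(\left(-4 + \sqrt{4} \left(-1\right)\right) - 3\right) \left(-30\right) = \left(\left(-4 + 2 \left(-1\right)\right) - 3\right) \left(-30\right) = \left(\left(-4 - 2\right) - 3\right) \left(-30\right) = \left(-6 - 3\right) \left(-30\right) = \left(-9\right) \left(-30\right) = 270$)
$- 41 Q - 5 = \left(-41\right) 270 - 5 = -11070 - 5 = -11075$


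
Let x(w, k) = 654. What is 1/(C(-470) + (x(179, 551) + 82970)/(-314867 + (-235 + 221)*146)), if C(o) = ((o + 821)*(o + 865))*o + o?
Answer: -316911/20651068061444 ≈ -1.5346e-8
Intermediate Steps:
C(o) = o + o*(821 + o)*(865 + o) (C(o) = ((821 + o)*(865 + o))*o + o = o*(821 + o)*(865 + o) + o = o + o*(821 + o)*(865 + o))
1/(C(-470) + (x(179, 551) + 82970)/(-314867 + (-235 + 221)*146)) = 1/(-470*(710166 + (-470)**2 + 1686*(-470)) + (654 + 82970)/(-314867 + (-235 + 221)*146)) = 1/(-470*(710166 + 220900 - 792420) + 83624/(-314867 - 14*146)) = 1/(-470*138646 + 83624/(-314867 - 2044)) = 1/(-65163620 + 83624/(-316911)) = 1/(-65163620 + 83624*(-1/316911)) = 1/(-65163620 - 83624/316911) = 1/(-20651068061444/316911) = -316911/20651068061444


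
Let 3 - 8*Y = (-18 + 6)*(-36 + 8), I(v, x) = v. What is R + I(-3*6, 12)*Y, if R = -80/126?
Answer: 188651/252 ≈ 748.62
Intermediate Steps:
Y = -333/8 (Y = 3/8 - (-18 + 6)*(-36 + 8)/8 = 3/8 - (-3)*(-28)/2 = 3/8 - ⅛*336 = 3/8 - 42 = -333/8 ≈ -41.625)
R = -40/63 (R = -80*1/126 = -40/63 ≈ -0.63492)
R + I(-3*6, 12)*Y = -40/63 - 3*6*(-333/8) = -40/63 - 18*(-333/8) = -40/63 + 2997/4 = 188651/252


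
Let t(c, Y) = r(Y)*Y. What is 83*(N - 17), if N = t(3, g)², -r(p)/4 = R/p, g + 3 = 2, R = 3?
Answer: 10541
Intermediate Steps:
g = -1 (g = -3 + 2 = -1)
r(p) = -12/p
t(c, Y) = -12 (t(c, Y) = (-12/Y)*Y = -12)
N = 144 (N = (-12)² = 144)
83*(N - 17) = 83*(144 - 17) = 83*127 = 10541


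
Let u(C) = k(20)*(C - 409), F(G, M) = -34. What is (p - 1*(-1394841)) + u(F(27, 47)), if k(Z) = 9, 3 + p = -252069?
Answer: 1138782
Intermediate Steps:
p = -252072 (p = -3 - 252069 = -252072)
u(C) = -3681 + 9*C (u(C) = 9*(C - 409) = 9*(-409 + C) = -3681 + 9*C)
(p - 1*(-1394841)) + u(F(27, 47)) = (-252072 - 1*(-1394841)) + (-3681 + 9*(-34)) = (-252072 + 1394841) + (-3681 - 306) = 1142769 - 3987 = 1138782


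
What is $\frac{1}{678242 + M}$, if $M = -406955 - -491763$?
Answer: $\frac{1}{763050} \approx 1.3105 \cdot 10^{-6}$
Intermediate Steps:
$M = 84808$ ($M = -406955 + 491763 = 84808$)
$\frac{1}{678242 + M} = \frac{1}{678242 + 84808} = \frac{1}{763050}$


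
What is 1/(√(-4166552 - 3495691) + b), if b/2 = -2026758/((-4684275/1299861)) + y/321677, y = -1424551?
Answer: 31529912803718871970772670350/35465689059528738954526016373848359 - 28031075902165457730625*I*√7662243/35465689059528738954526016373848359 ≈ 8.8903e-7 - 2.1878e-9*I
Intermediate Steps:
b = 188322792775100978/167424836575 (b = 2*(-2026758/((-4684275/1299861)) - 1424551/321677) = 2*(-2026758/((-4684275*1/1299861)) - 1424551*1/321677) = 2*(-2026758/(-520475/144429) - 1424551/321677) = 2*(-2026758*(-144429/520475) - 1424551/321677) = 2*(292722631182/520475 - 1424551/321677) = 2*(94161396387550489/167424836575) = 188322792775100978/167424836575 ≈ 1.1248e+6)
1/(√(-4166552 - 3495691) + b) = 1/(√(-4166552 - 3495691) + 188322792775100978/167424836575) = 1/(√(-7662243) + 188322792775100978/167424836575) = 1/(I*√7662243 + 188322792775100978/167424836575) = 1/(188322792775100978/167424836575 + I*√7662243)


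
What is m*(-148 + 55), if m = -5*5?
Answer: 2325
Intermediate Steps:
m = -25
m*(-148 + 55) = -25*(-148 + 55) = -25*(-93) = 2325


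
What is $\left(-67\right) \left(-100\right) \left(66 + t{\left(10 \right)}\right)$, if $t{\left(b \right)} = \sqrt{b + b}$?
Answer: $442200 + 13400 \sqrt{5} \approx 4.7216 \cdot 10^{5}$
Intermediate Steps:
$t{\left(b \right)} = \sqrt{2} \sqrt{b}$ ($t{\left(b \right)} = \sqrt{2 b} = \sqrt{2} \sqrt{b}$)
$\left(-67\right) \left(-100\right) \left(66 + t{\left(10 \right)}\right) = \left(-67\right) \left(-100\right) \left(66 + \sqrt{2} \sqrt{10}\right) = 6700 \left(66 + 2 \sqrt{5}\right) = 442200 + 13400 \sqrt{5}$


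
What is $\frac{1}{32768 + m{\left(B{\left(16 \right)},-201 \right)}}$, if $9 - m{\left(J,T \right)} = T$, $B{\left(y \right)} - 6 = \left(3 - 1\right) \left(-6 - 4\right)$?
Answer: $\frac{1}{32978} \approx 3.0323 \cdot 10^{-5}$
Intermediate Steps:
$B{\left(y \right)} = -14$ ($B{\left(y \right)} = 6 + \left(3 - 1\right) \left(-6 - 4\right) = 6 + 2 \left(-10\right) = 6 - 20 = -14$)
$m{\left(J,T \right)} = 9 - T$
$\frac{1}{32768 + m{\left(B{\left(16 \right)},-201 \right)}} = \frac{1}{32768 + \left(9 - -201\right)} = \frac{1}{32768 + \left(9 + 201\right)} = \frac{1}{32768 + 210} = \frac{1}{32978}$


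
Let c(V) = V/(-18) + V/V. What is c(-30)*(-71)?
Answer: -568/3 ≈ -189.33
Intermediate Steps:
c(V) = 1 - V/18 (c(V) = V*(-1/18) + 1 = -V/18 + 1 = 1 - V/18)
c(-30)*(-71) = (1 - 1/18*(-30))*(-71) = (1 + 5/3)*(-71) = (8/3)*(-71) = -568/3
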